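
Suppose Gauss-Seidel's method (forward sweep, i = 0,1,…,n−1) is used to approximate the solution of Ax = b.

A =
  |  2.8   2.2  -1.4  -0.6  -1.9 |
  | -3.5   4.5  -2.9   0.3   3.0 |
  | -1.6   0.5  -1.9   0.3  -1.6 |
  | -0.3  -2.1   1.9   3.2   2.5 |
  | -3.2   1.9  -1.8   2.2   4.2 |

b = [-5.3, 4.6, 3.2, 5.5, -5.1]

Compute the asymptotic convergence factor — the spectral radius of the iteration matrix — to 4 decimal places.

1.5311

Diagonal D = diag(2.8, 4.5, -1.9, 3.2, 4.2); L, U strict lower/upper.
T_GS = -(D+L)⁻¹U: row 0 first, T[0,1] = -(2.2)/(2.8) = -0.7857; later rows by forward substitution.
  T[0,:] = [+0.0000  -0.7857  +0.5000  +0.2143  +0.6786]
  T[1,:] = [+0.0000  -0.6111  +1.0333  +0.1000  -0.1389]
  T[2,:] = [+0.0000  +0.5008  -0.1491  +0.0038  -1.4501]
  T[3,:] = [+0.0000  -0.7721  +0.8135  +0.0835  +0.0522]
  T[4,:] = [+0.0000  +0.2969  -0.5766  +0.0759  -0.0690]
|eigenvalues of T|: 1.5311, 0.7912, 0.1982, 0.1982, 0.0000.
ρ(T) = max|λ| = 1.5311; 1.5311 > 1, so it fails to converge.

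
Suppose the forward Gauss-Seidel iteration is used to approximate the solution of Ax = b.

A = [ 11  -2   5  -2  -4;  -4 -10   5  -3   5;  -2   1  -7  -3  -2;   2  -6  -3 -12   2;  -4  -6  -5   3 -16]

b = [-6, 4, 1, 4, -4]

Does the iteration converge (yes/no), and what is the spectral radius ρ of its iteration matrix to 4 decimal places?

Diagonal D = diag(11, -10, -7, -12, -16); L, U strict lower/upper.
T_GS = -(D+L)⁻¹U: row 0 first, T[0,3] = -(-2)/(11) = +0.1818; later rows by forward substitution.
  T[0,:] = [+0.0000 +0.1818 -0.4545 +0.1818 +0.3636]
  T[1,:] = [+0.0000 -0.0727 +0.6818 -0.3727 +0.3545]
  T[2,:] = [+0.0000 -0.0623 +0.2273 -0.5338 -0.3390]
  T[3,:] = [+0.0000 +0.0823 -0.4735 +0.3501 +0.1347]
  T[4,:] = [+0.0000 +0.0167 -0.3018 +0.3268 -0.0927]
moduli |λ_i(T)| = 0.8746, 0.2162, 0.2162, 0.0397, 0.0000.
ρ(T) = max|λ| = 0.8746; 0.8746 < 1 ⇒ converges.

yes, ρ = 0.8746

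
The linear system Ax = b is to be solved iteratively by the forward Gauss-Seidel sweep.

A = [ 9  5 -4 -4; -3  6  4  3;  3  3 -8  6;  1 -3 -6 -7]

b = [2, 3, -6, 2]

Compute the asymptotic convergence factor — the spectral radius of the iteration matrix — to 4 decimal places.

A = D + L + U where D = diag(9, 6, -8, -7).
T_GS = -(D+L)⁻¹U: row 0 first, T[0,2] = -(-4)/(9) = +0.4444; later rows by forward substitution.
  T[0,:] = [+0.0000 -0.5556 +0.4444 +0.4444]
  T[1,:] = [+0.0000 -0.2778 -0.4444 -0.2778]
  T[2,:] = [+0.0000 -0.3125 +0.0000 +0.8125]
  T[3,:] = [+0.0000 +0.3075 +0.2540 -0.5139]
|eigenvalues of T|: 0.8737, 0.2580, 0.1760, 0.0000.
ρ(T) = max|λ| = 0.8737; 0.8737 < 1: convergent.

0.8737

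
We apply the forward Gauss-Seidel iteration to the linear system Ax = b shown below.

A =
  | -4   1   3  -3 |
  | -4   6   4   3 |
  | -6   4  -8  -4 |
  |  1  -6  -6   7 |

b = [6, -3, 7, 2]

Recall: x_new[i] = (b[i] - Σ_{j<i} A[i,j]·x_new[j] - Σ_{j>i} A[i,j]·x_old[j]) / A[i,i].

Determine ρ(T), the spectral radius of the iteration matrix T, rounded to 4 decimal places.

1.5575

Let D = diag(-4, 6, -8, 7); L, U the strict triangles.
T_GS = -(D+L)⁻¹U: row 0 first, T[0,3] = -(-3)/(-4) = -0.7500; later rows by forward substitution.
  T[0,:] = [+0.0000  +0.2500  +0.7500  -0.7500]
  T[1,:] = [+0.0000  +0.1667  -0.1667  -1.0000]
  T[2,:] = [+0.0000  -0.1042  -0.6458  -0.4375]
  T[3,:] = [+0.0000  +0.0179  -0.8036  -1.1250]
|eigenvalues of T|: 1.5575, 0.0874, 0.0874, 0.0000.
ρ(T) = max|λ| = 1.5575; 1.5575 > 1, so it fails to converge.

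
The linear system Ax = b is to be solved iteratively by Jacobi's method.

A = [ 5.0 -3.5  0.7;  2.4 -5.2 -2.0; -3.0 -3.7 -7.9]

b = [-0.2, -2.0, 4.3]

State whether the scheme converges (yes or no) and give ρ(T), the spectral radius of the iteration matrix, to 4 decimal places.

yes, ρ = 0.8446

Split A = D + L + U, D = diag(5, -5.2, -7.9).
T_J = -D⁻¹(L+U): T[1,0] = -(2.4)/(-5.2) = +0.4615; T[1,1] = 0.
  T[0,:] = [+0.0000 +0.7000 -0.1400]
  T[1,:] = [+0.4615 +0.0000 -0.3846]
  T[2,:] = [-0.3797 -0.4684 +0.0000]
|eigenvalues of T|: 0.8446, 0.5687, 0.2759.
ρ = 0.8446; 0.8446 < 1, so it converges for any x₀.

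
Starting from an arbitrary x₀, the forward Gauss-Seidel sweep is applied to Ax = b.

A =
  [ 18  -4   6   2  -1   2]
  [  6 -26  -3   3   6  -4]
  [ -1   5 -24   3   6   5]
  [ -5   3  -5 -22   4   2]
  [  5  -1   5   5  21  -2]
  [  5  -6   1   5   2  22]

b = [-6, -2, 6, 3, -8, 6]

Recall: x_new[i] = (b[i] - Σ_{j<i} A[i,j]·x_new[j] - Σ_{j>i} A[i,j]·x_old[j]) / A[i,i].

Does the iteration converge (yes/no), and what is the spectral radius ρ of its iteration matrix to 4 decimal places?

Write A = D+L+U with D = diag(18, -26, -24, -22, 21, 22).
T_GS = -(D+L)⁻¹U: row 0 first, T[0,3] = -(2)/(18) = -0.1111; later rows by forward substitution.
  T[0,:] = [+0.0000  +0.2222  -0.3333  -0.1111  +0.0556  -0.1111]
  T[1,:] = [+0.0000  +0.0513  -0.1923  +0.0897  +0.2436  -0.1795]
  T[2,:] = [+0.0000  +0.0014  -0.0262  +0.1483  +0.2984  +0.1756]
  T[3,:] = [+0.0000  -0.0438  +0.0555  +0.0038  +0.1346  +0.0518]
  T[4,:] = [+0.0000  -0.0404  +0.0632  -0.0055  -0.1047  +0.0590]
  T[5,:] = [+0.0000  -0.0230  +0.0061  +0.0426  +0.0192  -0.0488]
moduli |λ_i(T)| = 0.2048, 0.1295, 0.1295, 0.0800, 0.0459, 0.0000.
ρ = 0.2048; 0.2048 < 1, so it converges for any x₀.

yes, ρ = 0.2048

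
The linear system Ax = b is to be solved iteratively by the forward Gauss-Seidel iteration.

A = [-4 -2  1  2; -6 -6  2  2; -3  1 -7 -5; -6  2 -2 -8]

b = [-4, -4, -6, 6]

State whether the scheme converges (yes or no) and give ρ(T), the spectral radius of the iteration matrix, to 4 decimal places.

Diagonal D = diag(-4, -6, -7, -8); L, U strict lower/upper.
Gauss-Seidel: T = -(D+L)⁻¹U, row 0 first, T[0,3] = -(2)/(-4) = +0.5000; later rows by forward substitution.
  T[0,:] = [+0.0000  -0.5000  +0.2500  +0.5000]
  T[1,:] = [+0.0000  +0.5000  +0.0833  -0.1667]
  T[2,:] = [+0.0000  +0.2857  -0.0952  -0.9524]
  T[3,:] = [+0.0000  +0.4286  -0.1429  -0.1786]
|roots of det(T-λI)|: 0.5150, 0.4164, 0.4164, 0.0000.
spectral radius ρ = 0.5150; 0.5150 < 1 ⇒ converges.

yes, ρ = 0.5150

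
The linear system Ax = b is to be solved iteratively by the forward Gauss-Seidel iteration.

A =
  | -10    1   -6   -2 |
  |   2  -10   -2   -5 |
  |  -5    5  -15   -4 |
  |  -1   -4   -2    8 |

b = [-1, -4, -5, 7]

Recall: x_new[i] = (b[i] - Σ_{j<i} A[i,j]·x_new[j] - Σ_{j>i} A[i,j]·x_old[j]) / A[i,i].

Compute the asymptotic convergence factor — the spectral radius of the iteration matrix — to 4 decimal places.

Split A = D + L + U, D = diag(-10, -10, -15, 8).
Gauss-Seidel: T = -(D+L)⁻¹U, row 0 first, T[0,3] = -(-2)/(-10) = -0.2000; later rows by forward substitution.
  T[0,:] = [+0.0000 +0.1000 -0.6000 -0.2000]
  T[1,:] = [+0.0000 +0.0200 -0.3200 -0.5400]
  T[2,:] = [+0.0000 -0.0267 +0.0933 -0.3800]
  T[3,:] = [+0.0000 +0.0158 -0.2117 -0.3900]
|λ(T)| sorted: 0.5133, 0.2420, 0.0054, 0.0000.
ρ = 0.5133; 0.5133 < 1, so it converges for any x₀.

0.5133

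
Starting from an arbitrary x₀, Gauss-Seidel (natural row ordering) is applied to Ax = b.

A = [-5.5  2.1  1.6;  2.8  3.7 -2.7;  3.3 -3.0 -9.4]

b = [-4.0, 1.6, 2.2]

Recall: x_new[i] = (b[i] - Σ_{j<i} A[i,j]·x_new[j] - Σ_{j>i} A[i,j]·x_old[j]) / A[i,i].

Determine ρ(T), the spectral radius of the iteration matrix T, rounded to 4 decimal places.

A = D + L + U where D = diag(-5.5, 3.7, -9.4).
Gauss-Seidel: T = -(D+L)⁻¹U, row 0 first, T[0,2] = -(1.6)/(-5.5) = +0.2909; later rows by forward substitution.
  T[0,:] = [+0.0000, +0.3818, +0.2909]
  T[1,:] = [+0.0000, -0.2889, +0.5096]
  T[2,:] = [+0.0000, +0.2263, -0.0605]
|roots of det(T-λI)|: 0.5330, 0.1835, 0.0000.
ρ(T) = max|λ| = 0.5330; 0.5330 < 1, so it converges for any x₀.

0.5330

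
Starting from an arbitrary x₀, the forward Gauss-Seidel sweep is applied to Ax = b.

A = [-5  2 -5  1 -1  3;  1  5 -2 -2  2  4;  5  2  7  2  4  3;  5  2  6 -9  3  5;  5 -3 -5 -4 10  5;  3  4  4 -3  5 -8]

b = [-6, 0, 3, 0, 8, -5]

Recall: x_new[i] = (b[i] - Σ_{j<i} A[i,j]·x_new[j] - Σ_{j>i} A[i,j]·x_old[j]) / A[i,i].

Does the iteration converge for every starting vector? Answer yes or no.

no

Diagonal D = diag(-5, 5, 7, -9, 10, -8); L, U strict lower/upper.
T_GS = -(D+L)⁻¹U: row 0 first, T[0,2] = -(-5)/(-5) = -1.0000; later rows by forward substitution.
  T[0,:] = [+0.0000 +0.4000 -1.0000 +0.2000 -0.2000 +0.6000]
  T[1,:] = [+0.0000 -0.0800 +0.6000 +0.3600 -0.3600 -0.9200]
  T[2,:] = [+0.0000 -0.2629 +0.5429 -0.5314 -0.3257 -0.5943]
  T[3,:] = [+0.0000 +0.0292 -0.0603 -0.1632 -0.0749 +0.2883]
  T[4,:] = [+0.0000 -0.3437 +0.9273 -0.3230 -0.2008 -1.2578]
  T[5,:] = [+0.0000 -0.2472 +0.7986 -0.1514 -0.5153 -1.4264]
|roots of det(T-λI)|: 1.5992, 0.3876, 0.2606, 0.2606, 0.0679, 0.0000.
ρ(T) = max|λ| = 1.5992; 1.5992 > 1 ⇒ diverges.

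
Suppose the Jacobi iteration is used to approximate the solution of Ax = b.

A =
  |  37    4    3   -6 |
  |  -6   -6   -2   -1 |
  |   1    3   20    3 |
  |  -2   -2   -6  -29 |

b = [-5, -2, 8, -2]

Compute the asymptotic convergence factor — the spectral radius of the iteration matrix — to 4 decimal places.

0.4310

Write A = D+L+U with D = diag(37, -6, 20, -29).
Jacobi T = -D⁻¹(L+U): T[2,1] = -(3)/(20) = -0.1500; T[2,2] = 0.
  T[0,:] = [+0.0000, -0.1081, -0.0811, +0.1622]
  T[1,:] = [-1.0000, +0.0000, -0.3333, -0.1667]
  T[2,:] = [-0.0500, -0.1500, +0.0000, -0.1500]
  T[3,:] = [-0.0690, -0.0690, -0.2069, +0.0000]
eigenvalue magnitudes: 0.4310, 0.3021, 0.3021, 0.1658.
ρ = 0.4310; 0.4310 < 1, so it converges for any x₀.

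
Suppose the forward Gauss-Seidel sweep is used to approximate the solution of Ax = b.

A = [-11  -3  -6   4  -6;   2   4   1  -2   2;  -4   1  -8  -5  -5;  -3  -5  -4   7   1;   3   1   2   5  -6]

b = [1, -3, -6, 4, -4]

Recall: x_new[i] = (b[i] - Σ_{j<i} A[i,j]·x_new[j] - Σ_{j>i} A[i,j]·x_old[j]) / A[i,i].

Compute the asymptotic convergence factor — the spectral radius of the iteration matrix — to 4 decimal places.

Split A = D + L + U, D = diag(-11, 4, -8, 7, -6).
GS T = -(D+L)⁻¹U: row 0 first, T[0,4] = -(-6)/(-11) = -0.5455; later rows by forward substitution.
  T[0,:] = [+0.0000  -0.2727  -0.5455  +0.3636  -0.5455]
  T[1,:] = [+0.0000  +0.1364  +0.0227  +0.3182  -0.2273]
  T[2,:] = [+0.0000  +0.1534  +0.2756  -0.7670  -0.3807]
  T[3,:] = [+0.0000  +0.0682  -0.0601  -0.0552  -0.7565]
  T[4,:] = [+0.0000  -0.0057  -0.2271  -0.0668  -1.0679]
|roots of det(T-λI)|: 1.2454, 0.2697, 0.2697, 0.0336, 0.0000.
ρ(T) = max|λ| = 1.2454; 1.2454 > 1, so it fails to converge.

1.2454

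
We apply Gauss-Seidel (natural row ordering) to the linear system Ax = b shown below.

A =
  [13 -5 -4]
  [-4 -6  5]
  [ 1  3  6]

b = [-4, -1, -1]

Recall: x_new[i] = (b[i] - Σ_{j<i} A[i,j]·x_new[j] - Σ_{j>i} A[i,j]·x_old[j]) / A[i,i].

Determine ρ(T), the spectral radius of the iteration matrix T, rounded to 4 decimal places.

Write A = D+L+U with D = diag(13, -6, 6).
GS T = -(D+L)⁻¹U: row 0 first, T[0,2] = -(-4)/(13) = +0.3077; later rows by forward substitution.
  T[0,:] = [+0.0000  +0.3846  +0.3077]
  T[1,:] = [+0.0000  -0.2564  +0.6282]
  T[2,:] = [+0.0000  +0.0641  -0.3654]
eigenvalue magnitudes: 0.5188, 0.1030, 0.0000.
ρ(T) = max|λ| = 0.5188; 0.5188 < 1: convergent.

0.5188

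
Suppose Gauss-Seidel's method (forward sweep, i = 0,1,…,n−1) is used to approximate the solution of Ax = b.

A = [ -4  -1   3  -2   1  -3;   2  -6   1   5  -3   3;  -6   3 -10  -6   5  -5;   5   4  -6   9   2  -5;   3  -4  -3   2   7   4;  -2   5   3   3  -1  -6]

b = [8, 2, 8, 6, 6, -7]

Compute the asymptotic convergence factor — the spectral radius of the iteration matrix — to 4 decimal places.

Split A = D + L + U, D = diag(-4, -6, -10, 9, 7, -6).
GS T = -(D+L)⁻¹U: row 0 first, T[0,1] = -(-1)/(-4) = -0.2500; later rows by forward substitution.
  T[0,:] = [+0.0000, -0.2500, +0.7500, -0.5000, +0.2500, -0.7500]
  T[1,:] = [+0.0000, -0.0833, +0.4167, +0.6667, -0.4167, +0.2500]
  T[2,:] = [+0.0000, +0.1250, -0.3250, -0.1000, +0.2250, +0.0250]
  T[3,:] = [+0.0000, +0.2593, -0.8185, -0.0852, -0.0259, +0.8778]
  T[4,:] = [+0.0000, +0.0390, +0.0112, +0.5767, -0.2414, -0.3472]
  T[5,:] = [+0.0000, +0.1995, -0.4764, +0.5335, -0.2908, +0.9676]
|roots of det(T-λI)|: 1.3981, 1.0074, 0.2388, 0.2388, 0.0132, 0.0000.
ρ(T) = max|λ| = 1.3981; 1.3981 > 1, so it fails to converge.

1.3981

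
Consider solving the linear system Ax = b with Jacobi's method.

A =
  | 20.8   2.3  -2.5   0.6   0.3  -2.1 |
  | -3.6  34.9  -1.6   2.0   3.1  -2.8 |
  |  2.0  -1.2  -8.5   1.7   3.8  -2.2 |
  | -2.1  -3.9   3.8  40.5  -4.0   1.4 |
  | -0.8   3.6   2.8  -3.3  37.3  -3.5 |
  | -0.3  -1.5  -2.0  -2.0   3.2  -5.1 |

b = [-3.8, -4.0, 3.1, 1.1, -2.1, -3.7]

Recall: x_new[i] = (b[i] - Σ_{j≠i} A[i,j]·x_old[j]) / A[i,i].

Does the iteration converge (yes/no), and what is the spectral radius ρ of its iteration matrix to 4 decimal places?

Write A = D+L+U with D = diag(20.8, 34.9, -8.5, 40.5, 37.3, -5.1).
T_J = -D⁻¹(L+U): T[3,2] = -(3.8)/(40.5) = -0.0938; T[3,3] = 0.
  T[0,:] = [+0.0000, -0.1106, +0.1202, -0.0288, -0.0144, +0.1010]
  T[1,:] = [+0.1032, +0.0000, +0.0458, -0.0573, -0.0888, +0.0802]
  T[2,:] = [+0.2353, -0.1412, +0.0000, +0.2000, +0.4471, -0.2588]
  T[3,:] = [+0.0519, +0.0963, -0.0938, +0.0000, +0.0988, -0.0346]
  T[4,:] = [+0.0214, -0.0965, -0.0751, +0.0885, +0.0000, +0.0938]
  T[5,:] = [-0.0588, -0.2941, -0.3922, -0.3922, +0.6275, +0.0000]
eigenvalue magnitudes: 0.4587, 0.2615, 0.2615, 0.2157, 0.2157, 0.1031.
spectral radius ρ = 0.4587; 0.4587 < 1, so it converges for any x₀.

yes, ρ = 0.4587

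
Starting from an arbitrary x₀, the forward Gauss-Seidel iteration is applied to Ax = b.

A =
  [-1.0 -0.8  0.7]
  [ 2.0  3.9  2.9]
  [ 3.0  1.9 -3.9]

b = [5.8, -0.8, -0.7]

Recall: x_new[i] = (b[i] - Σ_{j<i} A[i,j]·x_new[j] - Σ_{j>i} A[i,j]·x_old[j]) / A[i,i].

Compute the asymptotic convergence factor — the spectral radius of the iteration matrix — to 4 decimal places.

Let D = diag(-1, 3.9, -3.9); L, U the strict triangles.
Gauss-Seidel: T = -(D+L)⁻¹U, row 0 first, T[0,2] = -(0.7)/(-1) = +0.7000; later rows by forward substitution.
  T[0,:] = [+0.0000, -0.8000, +0.7000]
  T[1,:] = [+0.0000, +0.4103, -1.1026]
  T[2,:] = [+0.0000, -0.4155, +0.0013]
|λ(T)| sorted: 0.9129, 0.5013, 0.0000.
ρ = 0.9129; 0.9129 < 1 ⇒ converges.

0.9129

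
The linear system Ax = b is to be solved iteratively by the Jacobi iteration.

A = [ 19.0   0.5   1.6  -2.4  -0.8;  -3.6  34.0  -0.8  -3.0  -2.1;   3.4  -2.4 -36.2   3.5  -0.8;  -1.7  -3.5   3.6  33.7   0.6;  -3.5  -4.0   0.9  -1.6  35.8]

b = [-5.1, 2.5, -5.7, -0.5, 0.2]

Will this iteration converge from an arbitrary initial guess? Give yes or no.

Diagonal D = diag(19, 34, -36.2, 33.7, 35.8); L, U strict lower/upper.
T_J = -D⁻¹(L+U): T[3,0] = -(-1.7)/(33.7) = +0.0504; T[3,3] = 0.
  T[0,:] = [+0.0000 -0.0263 -0.0842 +0.1263 +0.0421]
  T[1,:] = [+0.1059 +0.0000 +0.0235 +0.0882 +0.0618]
  T[2,:] = [+0.0939 -0.0663 +0.0000 +0.0967 -0.0221]
  T[3,:] = [+0.0504 +0.1039 -0.1068 +0.0000 -0.0178]
  T[4,:] = [+0.0978 +0.1117 -0.0251 +0.0447 +0.0000]
|roots of det(T-λI)|: 0.1727, 0.1371, 0.1371, 0.1164, 0.0342.
spectral radius ρ = 0.1727; 0.1727 < 1: convergent.

yes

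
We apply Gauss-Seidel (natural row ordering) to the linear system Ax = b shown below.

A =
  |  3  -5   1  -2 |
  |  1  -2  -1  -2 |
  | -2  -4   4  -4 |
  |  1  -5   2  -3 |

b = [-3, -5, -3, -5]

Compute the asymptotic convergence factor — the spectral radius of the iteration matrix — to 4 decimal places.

Split A = D + L + U, D = diag(3, -2, 4, -3).
T_GS = -(D+L)⁻¹U: row 0 first, T[0,1] = -(-5)/(3) = +1.6667; later rows by forward substitution.
  T[0,:] = [+0.0000 +1.6667 -0.3333 +0.6667]
  T[1,:] = [+0.0000 +0.8333 -0.6667 -0.6667]
  T[2,:] = [+0.0000 +1.6667 -0.8333 +0.6667]
  T[3,:] = [+0.0000 +0.2778 +0.4444 +1.7778]
|eigenvalues of T|: 1.4274, 0.6499, 0.2995, 0.0000.
ρ = 1.4274; 1.4274 > 1 ⇒ diverges.

1.4274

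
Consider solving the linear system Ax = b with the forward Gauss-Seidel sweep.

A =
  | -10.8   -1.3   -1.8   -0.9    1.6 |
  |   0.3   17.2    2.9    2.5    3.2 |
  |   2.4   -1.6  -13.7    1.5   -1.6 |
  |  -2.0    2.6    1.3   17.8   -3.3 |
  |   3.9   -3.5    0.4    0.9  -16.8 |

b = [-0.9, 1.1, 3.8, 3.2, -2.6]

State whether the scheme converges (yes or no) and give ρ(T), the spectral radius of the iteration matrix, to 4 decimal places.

yes, ρ = 0.1874

Let D = diag(-10.8, 17.2, -13.7, 17.8, -16.8); L, U the strict triangles.
T_GS = -(D+L)⁻¹U: row 0 first, T[0,2] = -(-1.8)/(-10.8) = -0.1667; later rows by forward substitution.
  T[0,:] = [+0.0000 -0.1204 -0.1667 -0.0833 +0.1481]
  T[1,:] = [+0.0000 +0.0021 -0.1657 -0.1439 -0.1886]
  T[2,:] = [+0.0000 -0.0213 -0.0098 +0.1117 -0.0688]
  T[3,:] = [+0.0000 -0.0123 +0.0062 +0.0035 +0.2346]
  T[4,:] = [+0.0000 -0.0295 -0.0041 +0.0135 +0.0846]
moduli |λ_i(T)| = 0.1874, 0.1079, 0.0688, 0.0688, 0.0000.
spectral radius ρ = 0.1874; 0.1874 < 1 ⇒ converges.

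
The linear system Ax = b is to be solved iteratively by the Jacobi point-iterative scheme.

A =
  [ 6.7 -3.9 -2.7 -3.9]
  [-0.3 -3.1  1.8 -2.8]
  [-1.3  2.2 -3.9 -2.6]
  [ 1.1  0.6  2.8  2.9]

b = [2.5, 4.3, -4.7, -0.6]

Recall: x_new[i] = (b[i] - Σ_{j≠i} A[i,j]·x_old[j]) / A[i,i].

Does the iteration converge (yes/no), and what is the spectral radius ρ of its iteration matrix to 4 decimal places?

Let D = diag(6.7, -3.1, -3.9, 2.9); L, U the strict triangles.
Jacobi T = -D⁻¹(L+U): T[2,0] = -(-1.3)/(-3.9) = -0.3333; T[2,2] = 0.
  T[0,:] = [+0.0000, +0.5821, +0.4030, +0.5821]
  T[1,:] = [-0.0968, +0.0000, +0.5806, -0.9032]
  T[2,:] = [-0.3333, +0.5641, +0.0000, -0.6667]
  T[3,:] = [-0.3793, -0.2069, -0.9655, +0.0000]
|roots of det(T-λI)|: 1.2644, 0.7857, 0.7857, 0.2261.
ρ(T) = max|λ| = 1.2644; 1.2644 > 1, so it fails to converge.

no, ρ = 1.2644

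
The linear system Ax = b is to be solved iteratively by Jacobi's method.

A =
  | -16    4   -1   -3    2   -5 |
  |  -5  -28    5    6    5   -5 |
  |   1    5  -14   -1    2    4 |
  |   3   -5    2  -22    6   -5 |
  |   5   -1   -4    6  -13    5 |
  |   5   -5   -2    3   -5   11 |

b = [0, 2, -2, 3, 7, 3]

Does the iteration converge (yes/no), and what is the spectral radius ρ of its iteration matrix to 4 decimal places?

yes, ρ = 0.8375

Split A = D + L + U, D = diag(-16, -28, -14, -22, -13, 11).
T_J = -D⁻¹(L+U): T[0,1] = -(4)/(-16) = +0.2500; T[0,0] = 0.
  T[0,:] = [+0.0000  +0.2500  -0.0625  -0.1875  +0.1250  -0.3125]
  T[1,:] = [-0.1786  +0.0000  +0.1786  +0.2143  +0.1786  -0.1786]
  T[2,:] = [+0.0714  +0.3571  +0.0000  -0.0714  +0.1429  +0.2857]
  T[3,:] = [+0.1364  -0.2273  +0.0909  +0.0000  +0.2727  -0.2273]
  T[4,:] = [+0.3846  -0.0769  -0.3077  +0.4615  +0.0000  +0.3846]
  T[5,:] = [-0.4545  +0.4545  +0.1818  -0.2727  +0.4545  +0.0000]
moduli |λ_i(T)| = 0.8375, 0.4985, 0.4985, 0.3837, 0.3837, 0.1620.
spectral radius ρ = 0.8375; 0.8375 < 1, so it converges for any x₀.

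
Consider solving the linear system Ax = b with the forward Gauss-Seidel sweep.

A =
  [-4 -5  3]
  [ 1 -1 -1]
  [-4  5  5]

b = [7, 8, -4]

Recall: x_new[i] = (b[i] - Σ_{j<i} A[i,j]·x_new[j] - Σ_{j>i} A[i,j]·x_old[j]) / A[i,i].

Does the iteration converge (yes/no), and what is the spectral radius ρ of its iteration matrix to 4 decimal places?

Diagonal D = diag(-4, -1, 5); L, U strict lower/upper.
T_GS = -(D+L)⁻¹U: row 0 first, T[0,1] = -(-5)/(-4) = -1.2500; later rows by forward substitution.
  T[0,:] = [+0.0000  -1.2500  +0.7500]
  T[1,:] = [+0.0000  -1.2500  -0.2500]
  T[2,:] = [+0.0000  +0.2500  +0.8500]
|λ(T)| sorted: 1.2198, 0.8198, 0.0000.
ρ(T) = max|λ| = 1.2198; 1.2198 > 1: divergent.

no, ρ = 1.2198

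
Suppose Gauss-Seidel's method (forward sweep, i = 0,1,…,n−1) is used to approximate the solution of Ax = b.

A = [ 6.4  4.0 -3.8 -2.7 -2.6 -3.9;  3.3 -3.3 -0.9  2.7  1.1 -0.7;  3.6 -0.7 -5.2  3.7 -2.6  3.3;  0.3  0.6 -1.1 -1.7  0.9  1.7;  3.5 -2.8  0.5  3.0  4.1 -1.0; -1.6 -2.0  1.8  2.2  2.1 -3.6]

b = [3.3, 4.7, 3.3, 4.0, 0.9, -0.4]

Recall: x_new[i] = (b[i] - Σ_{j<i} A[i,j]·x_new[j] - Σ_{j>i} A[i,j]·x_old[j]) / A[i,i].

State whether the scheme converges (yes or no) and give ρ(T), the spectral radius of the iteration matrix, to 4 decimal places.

Let D = diag(6.4, -3.3, -5.2, -1.7, 4.1, -3.6); L, U the strict triangles.
GS T = -(D+L)⁻¹U: row 0 first, T[0,2] = -(-3.8)/(6.4) = +0.5938; later rows by forward substitution.
  T[0,:] = [+0.0000 -0.6250 +0.5938 +0.4219 +0.4062 +0.6094]
  T[1,:] = [+0.0000 -0.6250 +0.3210 +1.2401 +0.7396 +0.3973]
  T[2,:] = [+0.0000 -0.3486 +0.3678 +0.8367 -0.3183 +1.0030]
  T[3,:] = [+0.0000 -0.1053 -0.0199 -0.0293 +1.0681 +0.5987]
  T[4,:] = [+0.0000 +0.2263 -0.3179 +0.4061 -0.5844 -0.5654]
  T[5,:] = [+0.0000 +0.5183 -0.4559 -0.2391 -0.4388 +0.0460]
|eigenvalues of T|: 1.2531, 0.4087, 0.4087, 0.1824, 0.1824, 0.0000.
ρ = 1.2531; 1.2531 > 1, so it fails to converge.

no, ρ = 1.2531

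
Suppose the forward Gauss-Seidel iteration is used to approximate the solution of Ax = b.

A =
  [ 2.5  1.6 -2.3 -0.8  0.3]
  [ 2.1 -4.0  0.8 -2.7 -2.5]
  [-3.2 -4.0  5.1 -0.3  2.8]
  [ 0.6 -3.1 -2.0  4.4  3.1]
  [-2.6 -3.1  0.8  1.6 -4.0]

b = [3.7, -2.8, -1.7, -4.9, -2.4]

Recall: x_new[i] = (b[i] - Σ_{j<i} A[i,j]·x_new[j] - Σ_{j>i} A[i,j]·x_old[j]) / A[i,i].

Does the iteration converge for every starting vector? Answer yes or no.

Let D = diag(2.5, -4, 5.1, 4.4, -4); L, U the strict triangles.
Gauss-Seidel: T = -(D+L)⁻¹U, row 0 first, T[0,2] = -(-2.3)/(2.5) = +0.9200; later rows by forward substitution.
  T[0,:] = [+0.0000  -0.6400  +0.9200  +0.3200  -0.1200]
  T[1,:] = [+0.0000  -0.3360  +0.6830  -0.5070  -0.6880]
  T[2,:] = [+0.0000  -0.6651  +1.1129  -0.1380  -1.1639]
  T[3,:] = [+0.0000  -0.4518  +0.8616  -0.4636  -1.7020]
  T[4,:] = [+0.0000  +0.3627  -0.5601  -0.0281  -0.3024]
moduli |λ_i(T)| = 1.1457, 0.6118, 0.6118, 0.0080, 0.0000.
ρ(T) = max|λ| = 1.1457; 1.1457 > 1 ⇒ diverges.

no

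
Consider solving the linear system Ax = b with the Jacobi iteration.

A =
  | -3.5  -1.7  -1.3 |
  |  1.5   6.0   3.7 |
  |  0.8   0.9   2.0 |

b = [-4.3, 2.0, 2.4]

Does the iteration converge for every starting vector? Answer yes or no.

Diagonal D = diag(-3.5, 6, 2); L, U strict lower/upper.
T_J = -D⁻¹(L+U): T[0,2] = -(-1.3)/(-3.5) = -0.3714; T[0,0] = 0.
  T[0,:] = [+0.0000  -0.4857  -0.3714]
  T[1,:] = [-0.2500  +0.0000  -0.6167]
  T[2,:] = [-0.4000  -0.4500  +0.0000]
|eigenvalues of T|: 0.8578, 0.4340, 0.4340.
ρ(T) = max|λ| = 0.8578; 0.8578 < 1: convergent.

yes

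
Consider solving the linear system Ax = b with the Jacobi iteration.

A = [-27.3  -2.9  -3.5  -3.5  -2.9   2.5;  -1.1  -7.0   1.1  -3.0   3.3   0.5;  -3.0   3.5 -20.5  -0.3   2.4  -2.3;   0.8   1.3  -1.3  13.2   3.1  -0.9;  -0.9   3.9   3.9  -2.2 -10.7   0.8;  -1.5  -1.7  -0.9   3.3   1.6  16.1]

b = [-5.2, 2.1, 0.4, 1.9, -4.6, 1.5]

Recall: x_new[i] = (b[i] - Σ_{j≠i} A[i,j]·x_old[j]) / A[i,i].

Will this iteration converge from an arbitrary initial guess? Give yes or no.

yes

Write A = D+L+U with D = diag(-27.3, -7, -20.5, 13.2, -10.7, 16.1).
T_J = -D⁻¹(L+U): T[3,2] = -(-1.3)/(13.2) = +0.0985; T[3,3] = 0.
  T[0,:] = [+0.0000, -0.1062, -0.1282, -0.1282, -0.1062, +0.0916]
  T[1,:] = [-0.1571, +0.0000, +0.1571, -0.4286, +0.4714, +0.0714]
  T[2,:] = [-0.1463, +0.1707, +0.0000, -0.0146, +0.1171, -0.1122]
  T[3,:] = [-0.0606, -0.0985, +0.0985, +0.0000, -0.2348, +0.0682]
  T[4,:] = [-0.0841, +0.3645, +0.3645, -0.2056, +0.0000, +0.0748]
  T[5,:] = [+0.0932, +0.1056, +0.0559, -0.2050, -0.0994, +0.0000]
moduli |λ_i(T)| = 0.6984, 0.3799, 0.2450, 0.2450, 0.2124, 0.1176.
spectral radius ρ = 0.6984; 0.6984 < 1 ⇒ converges.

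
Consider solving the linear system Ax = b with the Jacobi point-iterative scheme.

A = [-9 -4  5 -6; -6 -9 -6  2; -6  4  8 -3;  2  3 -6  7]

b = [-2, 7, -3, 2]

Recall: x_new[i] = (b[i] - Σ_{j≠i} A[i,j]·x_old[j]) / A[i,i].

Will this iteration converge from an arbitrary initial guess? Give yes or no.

Split A = D + L + U, D = diag(-9, -9, 8, 7).
Jacobi T = -D⁻¹(L+U): T[0,1] = -(-4)/(-9) = -0.4444; T[0,0] = 0.
  T[0,:] = [+0.0000, -0.4444, +0.5556, -0.6667]
  T[1,:] = [-0.6667, +0.0000, -0.6667, +0.2222]
  T[2,:] = [+0.7500, -0.5000, +0.0000, +0.3750]
  T[3,:] = [-0.2857, -0.4286, +0.8571, +0.0000]
moduli |λ_i(T)| = 1.1422, 0.8705, 0.8705, 0.5435.
spectral radius ρ = 1.1422; 1.1422 > 1, so it fails to converge.

no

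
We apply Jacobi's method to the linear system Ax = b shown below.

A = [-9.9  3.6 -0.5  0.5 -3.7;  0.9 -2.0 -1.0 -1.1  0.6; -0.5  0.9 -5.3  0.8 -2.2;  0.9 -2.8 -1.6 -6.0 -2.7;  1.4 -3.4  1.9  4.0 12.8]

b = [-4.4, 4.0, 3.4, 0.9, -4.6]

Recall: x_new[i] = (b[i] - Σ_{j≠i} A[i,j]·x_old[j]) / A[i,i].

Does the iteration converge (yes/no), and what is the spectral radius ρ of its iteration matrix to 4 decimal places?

Write A = D+L+U with D = diag(-9.9, -2, -5.3, -6, 12.8).
T_J = -D⁻¹(L+U): T[2,3] = -(0.8)/(-5.3) = +0.1509; T[2,2] = 0.
  T[0,:] = [+0.0000, +0.3636, -0.0505, +0.0505, -0.3737]
  T[1,:] = [+0.4500, +0.0000, -0.5000, -0.5500, +0.3000]
  T[2,:] = [-0.0943, +0.1698, +0.0000, +0.1509, -0.4151]
  T[3,:] = [+0.1500, -0.4667, -0.2667, +0.0000, -0.4500]
  T[4,:] = [-0.1094, +0.2656, -0.1484, -0.3125, +0.0000]
eigenvalue magnitudes: 0.8320, 0.5383, 0.5383, 0.2453, 0.0348.
ρ(T) = max|λ| = 0.8320; 0.8320 < 1 ⇒ converges.

yes, ρ = 0.8320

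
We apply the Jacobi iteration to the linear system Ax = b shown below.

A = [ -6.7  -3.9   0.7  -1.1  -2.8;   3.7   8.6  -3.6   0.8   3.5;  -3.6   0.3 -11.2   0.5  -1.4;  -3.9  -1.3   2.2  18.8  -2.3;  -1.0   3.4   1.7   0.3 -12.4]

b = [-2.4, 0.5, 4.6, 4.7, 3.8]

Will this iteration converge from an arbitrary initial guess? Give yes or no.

yes

A = D + L + U where D = diag(-6.7, 8.6, -11.2, 18.8, -12.4).
Jacobi: T = -D⁻¹(L+U), T[2,1] = -(0.3)/(-11.2) = +0.0268; T[2,2] = 0.
  T[0,:] = [+0.0000  -0.5821  +0.1045  -0.1642  -0.4179]
  T[1,:] = [-0.4302  +0.0000  +0.4186  -0.0930  -0.4070]
  T[2,:] = [-0.3214  +0.0268  +0.0000  +0.0446  -0.1250]
  T[3,:] = [+0.2074  +0.0691  -0.1170  +0.0000  +0.1223]
  T[4,:] = [-0.0806  +0.2742  +0.1371  +0.0242  +0.0000]
moduli |λ_i(T)| = 0.5696, 0.4488, 0.4488, 0.0376, 0.0376.
ρ = 0.5696; 0.5696 < 1 ⇒ converges.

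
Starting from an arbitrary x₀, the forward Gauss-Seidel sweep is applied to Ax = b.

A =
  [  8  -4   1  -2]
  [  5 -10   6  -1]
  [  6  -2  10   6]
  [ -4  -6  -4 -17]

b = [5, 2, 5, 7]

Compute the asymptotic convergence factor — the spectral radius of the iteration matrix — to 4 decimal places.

Split A = D + L + U, D = diag(8, -10, 10, -17).
GS T = -(D+L)⁻¹U: row 0 first, T[0,1] = -(-4)/(8) = +0.5000; later rows by forward substitution.
  T[0,:] = [+0.0000  +0.5000  -0.1250  +0.2500]
  T[1,:] = [+0.0000  +0.2500  +0.5375  +0.0250]
  T[2,:] = [+0.0000  -0.2500  +0.1825  -0.7450]
  T[3,:] = [+0.0000  -0.1471  -0.2032  +0.1076]
eigenvalue magnitudes: 0.5395, 0.2802, 0.2802, 0.0000.
ρ(T) = max|λ| = 0.5395; 0.5395 < 1 ⇒ converges.

0.5395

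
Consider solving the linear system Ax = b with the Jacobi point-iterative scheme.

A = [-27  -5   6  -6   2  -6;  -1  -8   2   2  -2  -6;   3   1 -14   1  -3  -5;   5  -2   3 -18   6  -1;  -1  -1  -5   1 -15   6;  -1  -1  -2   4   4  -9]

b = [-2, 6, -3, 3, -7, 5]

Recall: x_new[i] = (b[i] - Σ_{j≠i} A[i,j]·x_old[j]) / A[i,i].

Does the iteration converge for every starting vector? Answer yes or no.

yes

Split A = D + L + U, D = diag(-27, -8, -14, -18, -15, -9).
Jacobi: T = -D⁻¹(L+U), T[1,4] = -(-2)/(-8) = -0.2500; T[1,1] = 0.
  T[0,:] = [+0.0000, -0.1852, +0.2222, -0.2222, +0.0741, -0.2222]
  T[1,:] = [-0.1250, +0.0000, +0.2500, +0.2500, -0.2500, -0.7500]
  T[2,:] = [+0.2143, +0.0714, +0.0000, +0.0714, -0.2143, -0.3571]
  T[3,:] = [+0.2778, -0.1111, +0.1667, +0.0000, +0.3333, -0.0556]
  T[4,:] = [-0.0667, -0.0667, -0.3333, +0.0667, +0.0000, +0.4000]
  T[5,:] = [-0.1111, -0.1111, -0.2222, +0.4444, +0.4444, +0.0000]
eigenvalue magnitudes: 0.8500, 0.4760, 0.3650, 0.3174, 0.3174, 0.1329.
ρ(T) = max|λ| = 0.8500; 0.8500 < 1 ⇒ converges.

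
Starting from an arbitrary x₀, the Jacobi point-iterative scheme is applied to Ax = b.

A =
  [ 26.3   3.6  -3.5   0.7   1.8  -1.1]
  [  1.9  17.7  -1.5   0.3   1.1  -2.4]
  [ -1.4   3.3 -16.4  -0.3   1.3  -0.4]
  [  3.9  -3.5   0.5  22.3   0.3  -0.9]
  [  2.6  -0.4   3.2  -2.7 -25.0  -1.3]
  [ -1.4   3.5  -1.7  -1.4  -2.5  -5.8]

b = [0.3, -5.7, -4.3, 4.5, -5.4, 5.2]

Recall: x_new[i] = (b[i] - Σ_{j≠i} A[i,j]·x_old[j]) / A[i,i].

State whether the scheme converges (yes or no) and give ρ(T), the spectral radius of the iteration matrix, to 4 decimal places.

Write A = D+L+U with D = diag(26.3, 17.7, -16.4, 22.3, -25, -5.8).
Jacobi: T = -D⁻¹(L+U), T[1,0] = -(1.9)/(17.7) = -0.1073; T[1,1] = 0.
  T[0,:] = [+0.0000 -0.1369 +0.1331 -0.0266 -0.0684 +0.0418]
  T[1,:] = [-0.1073 +0.0000 +0.0847 -0.0169 -0.0621 +0.1356]
  T[2,:] = [-0.0854 +0.2012 +0.0000 -0.0183 +0.0793 -0.0244]
  T[3,:] = [-0.1749 +0.1570 -0.0224 +0.0000 -0.0135 +0.0404]
  T[4,:] = [+0.1040 -0.0160 +0.1280 -0.1080 +0.0000 -0.0520]
  T[5,:] = [-0.2414 +0.6034 -0.2931 -0.2414 -0.4310 +0.0000]
|λ(T)| sorted: 0.3523, 0.2942, 0.1503, 0.1058, 0.0499, 0.0499.
spectral radius ρ = 0.3523; 0.3523 < 1 ⇒ converges.

yes, ρ = 0.3523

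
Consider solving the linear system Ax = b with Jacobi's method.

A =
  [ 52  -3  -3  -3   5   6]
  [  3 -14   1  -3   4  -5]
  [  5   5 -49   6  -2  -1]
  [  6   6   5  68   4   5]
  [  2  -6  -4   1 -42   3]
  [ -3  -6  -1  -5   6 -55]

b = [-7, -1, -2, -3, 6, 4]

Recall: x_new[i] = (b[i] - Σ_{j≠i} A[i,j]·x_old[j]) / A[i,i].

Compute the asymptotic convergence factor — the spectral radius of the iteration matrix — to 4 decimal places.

0.3048

A = D + L + U where D = diag(52, -14, -49, 68, -42, -55).
Jacobi T = -D⁻¹(L+U): T[0,2] = -(-3)/(52) = +0.0577; T[0,0] = 0.
  T[0,:] = [+0.0000 +0.0577 +0.0577 +0.0577 -0.0962 -0.1154]
  T[1,:] = [+0.2143 +0.0000 +0.0714 -0.2143 +0.2857 -0.3571]
  T[2,:] = [+0.1020 +0.1020 +0.0000 +0.1224 -0.0408 -0.0204]
  T[3,:] = [-0.0882 -0.0882 -0.0735 +0.0000 -0.0588 -0.0735]
  T[4,:] = [+0.0476 -0.1429 -0.0952 +0.0238 +0.0000 +0.0714]
  T[5,:] = [-0.0545 -0.1091 -0.0182 -0.0909 +0.1091 +0.0000]
|roots of det(T-λI)|: 0.3048, 0.2464, 0.1610, 0.1610, 0.0650, 0.0650.
spectral radius ρ = 0.3048; 0.3048 < 1, so it converges for any x₀.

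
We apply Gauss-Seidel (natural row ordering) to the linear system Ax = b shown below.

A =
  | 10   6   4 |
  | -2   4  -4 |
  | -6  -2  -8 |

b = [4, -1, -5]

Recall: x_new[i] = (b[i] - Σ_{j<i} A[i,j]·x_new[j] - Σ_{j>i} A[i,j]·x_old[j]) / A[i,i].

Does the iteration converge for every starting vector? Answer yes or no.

Split A = D + L + U, D = diag(10, 4, -8).
GS T = -(D+L)⁻¹U: row 0 first, T[0,2] = -(4)/(10) = -0.4000; later rows by forward substitution.
  T[0,:] = [+0.0000  -0.6000  -0.4000]
  T[1,:] = [+0.0000  -0.3000  +0.8000]
  T[2,:] = [+0.0000  +0.5250  +0.1000]
moduli |λ_i(T)| = 0.7782, 0.5782, 0.0000.
spectral radius ρ = 0.7782; 0.7782 < 1: convergent.

yes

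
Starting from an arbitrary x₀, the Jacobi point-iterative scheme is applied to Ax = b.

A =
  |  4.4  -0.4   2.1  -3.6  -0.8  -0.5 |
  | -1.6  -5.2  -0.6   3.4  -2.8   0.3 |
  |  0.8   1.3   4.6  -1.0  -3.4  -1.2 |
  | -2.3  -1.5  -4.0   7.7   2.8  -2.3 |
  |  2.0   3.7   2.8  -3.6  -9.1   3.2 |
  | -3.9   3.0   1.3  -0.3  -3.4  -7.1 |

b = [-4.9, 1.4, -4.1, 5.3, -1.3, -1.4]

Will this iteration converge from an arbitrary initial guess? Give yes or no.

A = D + L + U where D = diag(4.4, -5.2, 4.6, 7.7, -9.1, -7.1).
Jacobi T = -D⁻¹(L+U): T[1,5] = -(0.3)/(-5.2) = +0.0577; T[1,1] = 0.
  T[0,:] = [+0.0000, +0.0909, -0.4773, +0.8182, +0.1818, +0.1136]
  T[1,:] = [-0.3077, +0.0000, -0.1154, +0.6538, -0.5385, +0.0577]
  T[2,:] = [-0.1739, -0.2826, +0.0000, +0.2174, +0.7391, +0.2609]
  T[3,:] = [+0.2987, +0.1948, +0.5195, +0.0000, -0.3636, +0.2987]
  T[4,:] = [+0.2198, +0.4066, +0.3077, -0.3956, +0.0000, +0.3516]
  T[5,:] = [-0.5493, +0.4225, +0.1831, -0.0423, -0.4789, +0.0000]
|roots of det(T-λI)|: 1.2470, 0.6982, 0.6982, 0.5738, 0.5738, 0.1822.
ρ = 1.2470; 1.2470 > 1: divergent.

no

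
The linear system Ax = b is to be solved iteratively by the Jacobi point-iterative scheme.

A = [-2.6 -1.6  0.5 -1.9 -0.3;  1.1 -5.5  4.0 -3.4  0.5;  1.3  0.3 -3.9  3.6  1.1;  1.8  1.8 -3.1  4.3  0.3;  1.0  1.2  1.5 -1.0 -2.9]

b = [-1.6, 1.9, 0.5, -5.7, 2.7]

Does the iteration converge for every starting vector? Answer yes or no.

no

Let D = diag(-2.6, -5.5, -3.9, 4.3, -2.9); L, U the strict triangles.
Jacobi: T = -D⁻¹(L+U), T[1,3] = -(-3.4)/(-5.5) = -0.6182; T[1,1] = 0.
  T[0,:] = [+0.0000  -0.6154  +0.1923  -0.7308  -0.1154]
  T[1,:] = [+0.2000  +0.0000  +0.7273  -0.6182  +0.0909]
  T[2,:] = [+0.3333  +0.0769  +0.0000  +0.9231  +0.2821]
  T[3,:] = [-0.4186  -0.4186  +0.7209  +0.0000  -0.0698]
  T[4,:] = [+0.3448  +0.4138  +0.5172  -0.3448  +0.0000]
|roots of det(T-λI)|: 1.4239, 0.8694, 0.5350, 0.5350, 0.1838.
ρ(T) = max|λ| = 1.4239; 1.4239 > 1: divergent.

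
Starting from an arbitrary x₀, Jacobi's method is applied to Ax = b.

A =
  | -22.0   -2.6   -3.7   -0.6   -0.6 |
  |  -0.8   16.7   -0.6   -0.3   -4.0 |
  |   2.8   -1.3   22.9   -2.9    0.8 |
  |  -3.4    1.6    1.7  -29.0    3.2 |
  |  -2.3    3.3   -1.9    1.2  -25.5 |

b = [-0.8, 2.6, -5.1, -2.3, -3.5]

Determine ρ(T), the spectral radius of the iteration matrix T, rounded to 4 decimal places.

0.2586

A = D + L + U where D = diag(-22, 16.7, 22.9, -29, -25.5).
Jacobi: T = -D⁻¹(L+U), T[0,4] = -(-0.6)/(-22) = -0.0273; T[0,0] = 0.
  T[0,:] = [+0.0000 -0.1182 -0.1682 -0.0273 -0.0273]
  T[1,:] = [+0.0479 +0.0000 +0.0359 +0.0180 +0.2395]
  T[2,:] = [-0.1223 +0.0568 +0.0000 +0.1266 -0.0349]
  T[3,:] = [-0.1172 +0.0552 +0.0586 +0.0000 +0.1103]
  T[4,:] = [-0.0902 +0.1294 -0.0745 +0.0471 +0.0000]
moduli |λ_i(T)| = 0.2586, 0.2185, 0.1423, 0.1196, 0.1196.
ρ(T) = max|λ| = 0.2586; 0.2586 < 1 ⇒ converges.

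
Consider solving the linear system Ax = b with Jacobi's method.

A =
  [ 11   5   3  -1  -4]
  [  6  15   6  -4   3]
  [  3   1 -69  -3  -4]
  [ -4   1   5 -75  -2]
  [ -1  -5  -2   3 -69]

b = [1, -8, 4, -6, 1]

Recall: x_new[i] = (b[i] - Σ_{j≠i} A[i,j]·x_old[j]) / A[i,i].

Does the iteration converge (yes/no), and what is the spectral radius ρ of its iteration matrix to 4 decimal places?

yes, ρ = 0.4738

Write A = D+L+U with D = diag(11, 15, -69, -75, -69).
Jacobi T = -D⁻¹(L+U): T[1,3] = -(-4)/(15) = +0.2667; T[1,1] = 0.
  T[0,:] = [+0.0000, -0.4545, -0.2727, +0.0909, +0.3636]
  T[1,:] = [-0.4000, +0.0000, -0.4000, +0.2667, -0.2000]
  T[2,:] = [+0.0435, +0.0145, +0.0000, -0.0435, -0.0580]
  T[3,:] = [-0.0533, +0.0133, +0.0667, +0.0000, -0.0267]
  T[4,:] = [-0.0145, -0.0725, -0.0290, +0.0435, +0.0000]
|λ(T)| sorted: 0.4738, 0.3458, 0.0801, 0.0801, 0.0619.
spectral radius ρ = 0.4738; 0.4738 < 1, so it converges for any x₀.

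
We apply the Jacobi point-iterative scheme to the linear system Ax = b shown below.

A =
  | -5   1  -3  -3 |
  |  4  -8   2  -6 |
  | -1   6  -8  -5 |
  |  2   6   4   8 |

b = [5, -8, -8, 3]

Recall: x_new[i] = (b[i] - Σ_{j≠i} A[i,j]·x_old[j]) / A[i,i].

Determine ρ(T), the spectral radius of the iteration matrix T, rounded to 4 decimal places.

1.2156

Split A = D + L + U, D = diag(-5, -8, -8, 8).
Jacobi T = -D⁻¹(L+U): T[1,2] = -(2)/(-8) = +0.2500; T[1,1] = 0.
  T[0,:] = [+0.0000  +0.2000  -0.6000  -0.6000]
  T[1,:] = [+0.5000  +0.0000  +0.2500  -0.7500]
  T[2,:] = [-0.1250  +0.7500  +0.0000  -0.6250]
  T[3,:] = [-0.2500  -0.7500  -0.5000  +0.0000]
|roots of det(T-λI)|: 1.2156, 0.8422, 0.6958, 0.3225.
spectral radius ρ = 1.2156; 1.2156 > 1: divergent.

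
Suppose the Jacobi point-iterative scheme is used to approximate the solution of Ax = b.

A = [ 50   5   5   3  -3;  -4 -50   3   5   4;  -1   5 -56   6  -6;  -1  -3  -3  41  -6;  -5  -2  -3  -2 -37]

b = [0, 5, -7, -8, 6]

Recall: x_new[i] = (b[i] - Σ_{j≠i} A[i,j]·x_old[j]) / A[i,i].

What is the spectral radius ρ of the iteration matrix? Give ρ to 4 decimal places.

Let D = diag(50, -50, -56, 41, -37); L, U the strict triangles.
T_J = -D⁻¹(L+U): T[3,1] = -(-3)/(41) = +0.0732; T[3,3] = 0.
  T[0,:] = [+0.0000, -0.1000, -0.1000, -0.0600, +0.0600]
  T[1,:] = [-0.0800, +0.0000, +0.0600, +0.1000, +0.0800]
  T[2,:] = [-0.0179, +0.0893, +0.0000, +0.1071, -0.1071]
  T[3,:] = [+0.0244, +0.0732, +0.0732, +0.0000, +0.1463]
  T[4,:] = [-0.1351, -0.0541, -0.0811, -0.0541, +0.0000]
eigenvalue magnitudes: 0.1958, 0.1459, 0.1284, 0.1284, 0.0819.
ρ(T) = max|λ| = 0.1958; 0.1958 < 1 ⇒ converges.

0.1958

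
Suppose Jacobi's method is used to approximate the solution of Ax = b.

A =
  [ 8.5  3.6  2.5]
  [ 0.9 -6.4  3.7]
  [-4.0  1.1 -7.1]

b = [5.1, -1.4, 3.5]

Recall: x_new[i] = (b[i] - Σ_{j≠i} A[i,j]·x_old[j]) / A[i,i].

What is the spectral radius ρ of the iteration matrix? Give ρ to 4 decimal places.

A = D + L + U where D = diag(8.5, -6.4, -7.1).
Jacobi: T = -D⁻¹(L+U), T[0,1] = -(3.6)/(8.5) = -0.4235; T[0,0] = 0.
  T[0,:] = [+0.0000  -0.4235  -0.2941]
  T[1,:] = [+0.1406  +0.0000  +0.5781]
  T[2,:] = [-0.5634  +0.1549  +0.0000]
|roots of det(T-λI)|: 0.6348, 0.4552, 0.4552.
ρ(T) = max|λ| = 0.6348; 0.6348 < 1 ⇒ converges.

0.6348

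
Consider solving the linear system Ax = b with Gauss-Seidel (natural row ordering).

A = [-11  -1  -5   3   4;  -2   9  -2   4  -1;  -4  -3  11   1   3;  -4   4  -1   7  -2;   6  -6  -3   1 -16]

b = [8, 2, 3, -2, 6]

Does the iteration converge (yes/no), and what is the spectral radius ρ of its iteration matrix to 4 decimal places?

Split A = D + L + U, D = diag(-11, 9, 11, 7, -16).
Gauss-Seidel: T = -(D+L)⁻¹U, row 0 first, T[0,3] = -(3)/(-11) = +0.2727; later rows by forward substitution.
  T[0,:] = [+0.0000  -0.0909  -0.4545  +0.2727  +0.3636]
  T[1,:] = [+0.0000  -0.0202  +0.1212  -0.3838  +0.1919]
  T[2,:] = [+0.0000  -0.0386  -0.1322  -0.0964  -0.0882]
  T[3,:] = [+0.0000  -0.0459  -0.3479  +0.3614  +0.3712]
  T[4,:] = [+0.0000  -0.0222  -0.2129  +0.2869  +0.1041]
moduli |λ_i(T)| = 0.6606, 0.1930, 0.1438, 0.0107, 0.0000.
ρ(T) = max|λ| = 0.6606; 0.6606 < 1, so it converges for any x₀.

yes, ρ = 0.6606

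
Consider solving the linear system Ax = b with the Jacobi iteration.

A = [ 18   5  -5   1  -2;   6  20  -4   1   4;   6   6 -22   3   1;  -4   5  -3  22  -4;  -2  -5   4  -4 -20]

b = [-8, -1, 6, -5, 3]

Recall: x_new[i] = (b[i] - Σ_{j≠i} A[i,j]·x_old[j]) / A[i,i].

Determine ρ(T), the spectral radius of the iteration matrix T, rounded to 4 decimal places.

Write A = D+L+U with D = diag(18, 20, -22, 22, -20).
Jacobi: T = -D⁻¹(L+U), T[3,2] = -(-3)/(22) = +0.1364; T[3,3] = 0.
  T[0,:] = [+0.0000, -0.2778, +0.2778, -0.0556, +0.1111]
  T[1,:] = [-0.3000, +0.0000, +0.2000, -0.0500, -0.2000]
  T[2,:] = [+0.2727, +0.2727, +0.0000, +0.1364, +0.0455]
  T[3,:] = [+0.1818, -0.2273, +0.1364, +0.0000, +0.1818]
  T[4,:] = [-0.1000, -0.2500, +0.2000, -0.2000, +0.0000]
|roots of det(T-λI)|: 0.5856, 0.3164, 0.1530, 0.1530, 0.0353.
spectral radius ρ = 0.5856; 0.5856 < 1, so it converges for any x₀.

0.5856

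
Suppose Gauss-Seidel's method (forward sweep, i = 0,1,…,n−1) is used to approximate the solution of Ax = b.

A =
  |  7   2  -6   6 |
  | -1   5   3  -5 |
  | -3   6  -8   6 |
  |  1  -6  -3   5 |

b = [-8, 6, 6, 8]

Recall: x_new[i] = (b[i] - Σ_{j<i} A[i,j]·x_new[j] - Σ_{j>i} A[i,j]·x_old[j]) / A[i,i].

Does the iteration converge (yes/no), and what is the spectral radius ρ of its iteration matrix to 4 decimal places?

A = D + L + U where D = diag(7, 5, -8, 5).
Gauss-Seidel: T = -(D+L)⁻¹U, row 0 first, T[0,1] = -(2)/(7) = -0.2857; later rows by forward substitution.
  T[0,:] = [+0.0000, -0.2857, +0.8571, -0.8571]
  T[1,:] = [+0.0000, -0.0571, -0.4286, +0.8286]
  T[2,:] = [+0.0000, +0.0643, -0.6429, +1.6929]
  T[3,:] = [+0.0000, +0.0271, -1.0714, +2.1814]
eigenvalue magnitudes: 1.1861, 0.3562, 0.0609, 0.0000.
spectral radius ρ = 1.1861; 1.1861 > 1 ⇒ diverges.

no, ρ = 1.1861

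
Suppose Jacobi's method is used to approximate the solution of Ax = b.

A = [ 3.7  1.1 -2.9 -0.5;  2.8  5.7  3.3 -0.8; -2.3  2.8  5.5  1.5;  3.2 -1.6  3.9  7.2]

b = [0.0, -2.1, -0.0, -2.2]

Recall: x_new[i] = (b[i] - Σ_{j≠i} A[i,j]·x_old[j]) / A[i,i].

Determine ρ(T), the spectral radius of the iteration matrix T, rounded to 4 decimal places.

Let D = diag(3.7, 5.7, 5.5, 7.2); L, U the strict triangles.
Jacobi T = -D⁻¹(L+U): T[2,0] = -(-2.3)/(5.5) = +0.4182; T[2,2] = 0.
  T[0,:] = [+0.0000, -0.2973, +0.7838, +0.1351]
  T[1,:] = [-0.4912, +0.0000, -0.5789, +0.1404]
  T[2,:] = [+0.4182, -0.5091, +0.0000, -0.2727]
  T[3,:] = [-0.4444, +0.2222, -0.5417, +0.0000]
eigenvalue magnitudes: 1.1314, 0.5111, 0.5111, 0.1315.
ρ = 1.1314; 1.1314 > 1: divergent.

1.1314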